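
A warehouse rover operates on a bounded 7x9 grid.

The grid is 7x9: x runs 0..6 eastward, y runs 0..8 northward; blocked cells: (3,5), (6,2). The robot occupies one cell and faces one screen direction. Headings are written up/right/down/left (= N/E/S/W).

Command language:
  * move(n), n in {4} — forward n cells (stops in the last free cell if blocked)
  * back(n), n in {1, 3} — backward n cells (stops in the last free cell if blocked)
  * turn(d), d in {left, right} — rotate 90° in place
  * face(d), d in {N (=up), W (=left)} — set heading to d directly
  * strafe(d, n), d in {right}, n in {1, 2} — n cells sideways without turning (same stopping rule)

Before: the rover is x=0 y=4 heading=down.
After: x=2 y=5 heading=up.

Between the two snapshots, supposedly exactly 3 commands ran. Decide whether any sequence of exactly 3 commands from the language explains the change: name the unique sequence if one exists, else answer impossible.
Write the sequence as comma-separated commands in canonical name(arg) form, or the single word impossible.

key: running strafe(right, 2) before back(1) would end elsewhere — order is forced
t0: x=0 y=4 heading=down
1. back(1) → x=0 y=5 heading=down
2. face(N) → x=0 y=5 heading=up
3. strafe(right, 2) → x=2 y=5 heading=up
uniquely the one of 729 3-step routes that fits.

back(1), face(N), strafe(right, 2)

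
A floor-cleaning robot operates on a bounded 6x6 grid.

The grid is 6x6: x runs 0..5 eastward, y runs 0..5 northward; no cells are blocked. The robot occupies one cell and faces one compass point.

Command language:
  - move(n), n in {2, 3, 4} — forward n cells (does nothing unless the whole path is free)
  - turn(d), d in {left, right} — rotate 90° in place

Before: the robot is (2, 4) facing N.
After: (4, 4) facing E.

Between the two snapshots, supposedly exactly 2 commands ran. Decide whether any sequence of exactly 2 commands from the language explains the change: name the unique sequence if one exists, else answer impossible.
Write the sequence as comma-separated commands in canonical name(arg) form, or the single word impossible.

turn(right), move(2)

key: cell and facing (now E) both changed — the 2 commands mix motion and turning
start: (2, 4) facing N
t=1 turn(right) ⇒ (2, 4) facing E
t=2 move(2) ⇒ (4, 4) facing E
uniquely the one of 25 2-step routes that fits.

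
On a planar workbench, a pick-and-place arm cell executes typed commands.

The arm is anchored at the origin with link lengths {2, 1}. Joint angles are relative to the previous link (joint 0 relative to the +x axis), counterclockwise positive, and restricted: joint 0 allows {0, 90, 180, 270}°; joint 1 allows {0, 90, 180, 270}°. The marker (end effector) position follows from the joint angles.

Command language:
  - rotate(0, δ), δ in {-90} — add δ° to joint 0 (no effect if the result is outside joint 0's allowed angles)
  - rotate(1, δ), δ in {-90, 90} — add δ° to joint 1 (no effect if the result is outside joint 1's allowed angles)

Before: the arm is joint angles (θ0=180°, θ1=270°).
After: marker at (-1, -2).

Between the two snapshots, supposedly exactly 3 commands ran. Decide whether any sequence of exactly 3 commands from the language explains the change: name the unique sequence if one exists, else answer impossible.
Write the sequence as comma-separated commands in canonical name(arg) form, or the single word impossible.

rotate(0, -90), rotate(0, -90), rotate(0, -90)

start: joint angles (θ0=180°, θ1=270°)
[1] after rotate(0, -90): joint angles (θ0=90°, θ1=270°)
[2] after rotate(0, -90): joint angles (θ0=0°, θ1=270°)
[3] after rotate(0, -90): joint angles (θ0=270°, θ1=270°)
all 27 alternatives checked — unique.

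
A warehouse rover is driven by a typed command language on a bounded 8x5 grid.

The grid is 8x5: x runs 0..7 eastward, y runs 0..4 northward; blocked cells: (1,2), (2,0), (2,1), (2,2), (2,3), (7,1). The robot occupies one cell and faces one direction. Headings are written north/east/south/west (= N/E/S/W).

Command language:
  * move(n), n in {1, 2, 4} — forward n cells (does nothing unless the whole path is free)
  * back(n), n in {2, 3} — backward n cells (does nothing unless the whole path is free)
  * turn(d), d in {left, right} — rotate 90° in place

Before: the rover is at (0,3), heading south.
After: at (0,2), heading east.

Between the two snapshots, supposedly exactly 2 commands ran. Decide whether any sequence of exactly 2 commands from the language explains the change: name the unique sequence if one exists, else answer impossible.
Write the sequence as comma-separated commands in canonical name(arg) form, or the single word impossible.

key: position moved to (0,2) AND the heading swung to E — translation plus rotation needed
initial: at (0,3), heading south
t=1 move(1) ⇒ at (0,2), heading south
t=2 turn(left) ⇒ at (0,2), heading east
uniquely the one of 49 2-step routes that fits.

move(1), turn(left)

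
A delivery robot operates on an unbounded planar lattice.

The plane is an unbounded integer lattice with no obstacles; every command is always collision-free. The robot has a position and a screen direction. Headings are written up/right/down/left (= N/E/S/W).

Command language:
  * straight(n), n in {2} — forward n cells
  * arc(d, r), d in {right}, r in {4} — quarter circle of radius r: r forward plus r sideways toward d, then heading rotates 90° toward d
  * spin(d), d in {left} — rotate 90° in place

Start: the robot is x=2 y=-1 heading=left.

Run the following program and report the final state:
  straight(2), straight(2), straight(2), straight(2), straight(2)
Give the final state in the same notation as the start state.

x=-8 y=-1 heading=left

start: x=2 y=-1 heading=left
step 1 (straight(2)): x=0 y=-1 heading=left
step 2 (straight(2)): x=-2 y=-1 heading=left
step 3 (straight(2)): x=-4 y=-1 heading=left
step 4 (straight(2)): x=-6 y=-1 heading=left
step 5 (straight(2)): x=-8 y=-1 heading=left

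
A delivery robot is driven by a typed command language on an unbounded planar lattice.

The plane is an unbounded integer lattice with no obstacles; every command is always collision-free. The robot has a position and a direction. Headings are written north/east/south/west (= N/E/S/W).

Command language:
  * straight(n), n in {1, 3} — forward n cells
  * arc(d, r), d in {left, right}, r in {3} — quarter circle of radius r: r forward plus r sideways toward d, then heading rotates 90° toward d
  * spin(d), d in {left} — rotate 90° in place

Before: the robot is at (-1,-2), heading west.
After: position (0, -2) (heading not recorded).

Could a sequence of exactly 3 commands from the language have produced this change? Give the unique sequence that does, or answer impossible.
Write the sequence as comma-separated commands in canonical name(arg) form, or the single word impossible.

spin(left), spin(left), straight(1)

key: running straight(1) before spin(left) would end elsewhere — order is forced
initial: at (-1,-2), heading west
[1] after spin(left): at (-1,-2), heading south
[2] after spin(left): at (-1,-2), heading east
[3] after straight(1): at (0,-2), heading east
no other 3-command option fits: unique.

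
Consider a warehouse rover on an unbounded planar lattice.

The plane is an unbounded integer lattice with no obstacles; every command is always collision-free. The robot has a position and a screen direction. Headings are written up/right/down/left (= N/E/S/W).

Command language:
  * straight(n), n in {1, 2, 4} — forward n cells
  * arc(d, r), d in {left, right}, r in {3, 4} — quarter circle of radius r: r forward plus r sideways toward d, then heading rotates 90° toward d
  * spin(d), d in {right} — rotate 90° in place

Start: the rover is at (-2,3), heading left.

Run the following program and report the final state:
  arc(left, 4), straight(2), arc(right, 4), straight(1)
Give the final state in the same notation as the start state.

at (-11,-7), heading left

from: at (-2,3), heading left
step 1 (arc(left, 4)): at (-6,-1), heading down
step 2 (straight(2)): at (-6,-3), heading down
step 3 (arc(right, 4)): at (-10,-7), heading left
step 4 (straight(1)): at (-11,-7), heading left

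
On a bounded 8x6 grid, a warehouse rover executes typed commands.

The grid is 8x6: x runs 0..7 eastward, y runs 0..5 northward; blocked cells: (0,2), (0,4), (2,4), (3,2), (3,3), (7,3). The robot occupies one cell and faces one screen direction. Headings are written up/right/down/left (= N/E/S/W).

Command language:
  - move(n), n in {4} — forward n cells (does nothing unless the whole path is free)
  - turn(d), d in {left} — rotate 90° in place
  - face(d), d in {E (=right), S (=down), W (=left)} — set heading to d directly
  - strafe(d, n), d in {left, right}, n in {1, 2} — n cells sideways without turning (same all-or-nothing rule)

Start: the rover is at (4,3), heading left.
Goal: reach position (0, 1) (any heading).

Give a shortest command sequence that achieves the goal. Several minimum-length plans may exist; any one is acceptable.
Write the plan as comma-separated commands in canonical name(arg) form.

strafe(left, 2), move(4)

from: at (4,3), heading left
t=1 strafe(left, 2) ⇒ at (4,1), heading left
t=2 move(4) ⇒ at (0,1), heading left
no 1-step plan works, so 2 is optimal.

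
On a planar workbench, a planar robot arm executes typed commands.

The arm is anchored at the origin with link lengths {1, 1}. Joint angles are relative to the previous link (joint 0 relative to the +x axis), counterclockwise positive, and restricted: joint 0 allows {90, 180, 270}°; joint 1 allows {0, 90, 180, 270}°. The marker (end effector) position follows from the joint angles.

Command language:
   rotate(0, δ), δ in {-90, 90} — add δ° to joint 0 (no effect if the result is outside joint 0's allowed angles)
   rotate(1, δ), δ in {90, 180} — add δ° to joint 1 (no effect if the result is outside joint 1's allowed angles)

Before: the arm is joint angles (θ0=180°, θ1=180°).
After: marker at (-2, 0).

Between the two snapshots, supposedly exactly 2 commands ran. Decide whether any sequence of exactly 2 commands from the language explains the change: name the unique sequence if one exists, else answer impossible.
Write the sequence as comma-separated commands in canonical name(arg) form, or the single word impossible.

rotate(1, 90), rotate(1, 90)

from: joint angles (θ0=180°, θ1=180°)
t=1 rotate(1, 90) ⇒ joint angles (θ0=180°, θ1=270°)
t=2 rotate(1, 90) ⇒ joint angles (θ0=180°, θ1=0°)
all 16 alternatives checked — unique.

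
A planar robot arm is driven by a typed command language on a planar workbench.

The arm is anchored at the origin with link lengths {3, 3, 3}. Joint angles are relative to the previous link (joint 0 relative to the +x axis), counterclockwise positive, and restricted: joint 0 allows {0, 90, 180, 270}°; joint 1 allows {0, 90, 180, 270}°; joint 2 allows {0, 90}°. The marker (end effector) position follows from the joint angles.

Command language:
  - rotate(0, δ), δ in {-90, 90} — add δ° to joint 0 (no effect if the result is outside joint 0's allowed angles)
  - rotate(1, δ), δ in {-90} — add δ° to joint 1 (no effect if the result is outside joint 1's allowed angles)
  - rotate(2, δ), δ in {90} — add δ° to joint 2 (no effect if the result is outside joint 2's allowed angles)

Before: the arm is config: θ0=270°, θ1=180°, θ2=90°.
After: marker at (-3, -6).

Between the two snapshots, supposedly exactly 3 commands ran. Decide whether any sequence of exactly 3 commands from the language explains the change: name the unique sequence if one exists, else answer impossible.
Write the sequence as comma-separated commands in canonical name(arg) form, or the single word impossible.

start: config: θ0=270°, θ1=180°, θ2=90°
t=1 rotate(1, -90) ⇒ config: θ0=270°, θ1=90°, θ2=90°
t=2 rotate(1, -90) ⇒ config: θ0=270°, θ1=0°, θ2=90°
t=3 rotate(1, -90) ⇒ config: θ0=270°, θ1=270°, θ2=90°
no rival 3-sequence matches.

rotate(1, -90), rotate(1, -90), rotate(1, -90)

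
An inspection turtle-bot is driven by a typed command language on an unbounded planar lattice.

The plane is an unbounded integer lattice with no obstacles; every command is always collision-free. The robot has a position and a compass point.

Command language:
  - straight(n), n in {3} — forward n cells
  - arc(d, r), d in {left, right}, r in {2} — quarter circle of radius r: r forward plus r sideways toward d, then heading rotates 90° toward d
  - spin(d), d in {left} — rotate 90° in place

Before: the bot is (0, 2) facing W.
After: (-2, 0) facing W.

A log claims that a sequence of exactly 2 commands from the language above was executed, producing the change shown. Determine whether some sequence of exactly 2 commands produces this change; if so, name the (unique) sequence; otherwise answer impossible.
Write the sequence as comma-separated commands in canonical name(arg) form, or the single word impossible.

spin(left), arc(right, 2)

key: heading stays W — rotations cancel among the 2 commands
t0: (0, 2) facing W
1. spin(left) → (0, 2) facing S
2. arc(right, 2) → (-2, 0) facing W
uniquely the one of 16 2-step routes that fits.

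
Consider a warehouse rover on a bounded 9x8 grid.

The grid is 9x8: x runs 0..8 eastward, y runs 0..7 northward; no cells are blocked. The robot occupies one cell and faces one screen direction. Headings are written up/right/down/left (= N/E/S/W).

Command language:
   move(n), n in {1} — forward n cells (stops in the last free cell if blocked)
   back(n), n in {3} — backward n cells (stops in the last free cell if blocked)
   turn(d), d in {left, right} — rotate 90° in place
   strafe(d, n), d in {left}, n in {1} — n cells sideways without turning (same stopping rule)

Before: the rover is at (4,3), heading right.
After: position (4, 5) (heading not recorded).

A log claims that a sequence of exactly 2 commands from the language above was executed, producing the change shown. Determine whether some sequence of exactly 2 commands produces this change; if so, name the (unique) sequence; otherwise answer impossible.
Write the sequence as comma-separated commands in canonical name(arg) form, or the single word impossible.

from: at (4,3), heading right
step 1 (strafe(left, 1)): at (4,4), heading right
step 2 (strafe(left, 1)): at (4,5), heading right
no rival 2-sequence matches.

strafe(left, 1), strafe(left, 1)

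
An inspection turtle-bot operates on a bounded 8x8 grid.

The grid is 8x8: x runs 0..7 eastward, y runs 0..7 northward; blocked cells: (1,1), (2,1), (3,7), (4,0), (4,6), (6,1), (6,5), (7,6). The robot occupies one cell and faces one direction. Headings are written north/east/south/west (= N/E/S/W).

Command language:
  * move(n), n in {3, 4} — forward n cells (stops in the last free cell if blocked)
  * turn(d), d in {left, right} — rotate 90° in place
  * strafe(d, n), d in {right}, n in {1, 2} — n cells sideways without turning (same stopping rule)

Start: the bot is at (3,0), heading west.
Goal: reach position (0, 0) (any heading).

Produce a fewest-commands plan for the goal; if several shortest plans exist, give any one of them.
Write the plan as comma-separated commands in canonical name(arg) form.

move(4)

t0: at (3,0), heading west
1. move(4) → at (0,0), heading west
nothing shorter than 1 reaches the goal.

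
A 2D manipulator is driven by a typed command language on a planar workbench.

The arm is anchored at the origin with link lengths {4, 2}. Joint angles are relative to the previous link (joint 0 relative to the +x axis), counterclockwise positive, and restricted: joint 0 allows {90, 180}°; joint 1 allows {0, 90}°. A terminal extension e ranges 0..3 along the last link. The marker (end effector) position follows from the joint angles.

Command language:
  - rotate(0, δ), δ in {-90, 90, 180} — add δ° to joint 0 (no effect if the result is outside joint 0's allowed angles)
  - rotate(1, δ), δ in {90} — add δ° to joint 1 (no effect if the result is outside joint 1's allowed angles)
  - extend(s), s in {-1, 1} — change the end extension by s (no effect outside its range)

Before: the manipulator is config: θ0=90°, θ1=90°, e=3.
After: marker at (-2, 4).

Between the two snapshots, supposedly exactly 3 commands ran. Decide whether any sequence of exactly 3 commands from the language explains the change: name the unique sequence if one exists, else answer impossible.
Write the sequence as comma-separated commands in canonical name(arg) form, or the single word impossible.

extend(-1), extend(-1), extend(-1)

t0: config: θ0=90°, θ1=90°, e=3
t=1 extend(-1) ⇒ config: θ0=90°, θ1=90°, e=2
t=2 extend(-1) ⇒ config: θ0=90°, θ1=90°, e=1
t=3 extend(-1) ⇒ config: θ0=90°, θ1=90°, e=0
uniquely the one of 216 3-step routes that fits.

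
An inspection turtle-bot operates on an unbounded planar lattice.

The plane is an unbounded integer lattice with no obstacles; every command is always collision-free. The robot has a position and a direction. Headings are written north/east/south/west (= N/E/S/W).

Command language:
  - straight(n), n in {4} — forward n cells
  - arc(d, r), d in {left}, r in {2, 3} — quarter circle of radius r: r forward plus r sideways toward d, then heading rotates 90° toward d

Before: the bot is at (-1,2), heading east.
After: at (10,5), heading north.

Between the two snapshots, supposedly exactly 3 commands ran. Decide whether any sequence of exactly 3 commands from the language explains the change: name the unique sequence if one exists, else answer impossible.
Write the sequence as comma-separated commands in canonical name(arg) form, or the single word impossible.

key: order matters: swapping straight(4) and arc(left, 3) lands elsewhere
begin: at (-1,2), heading east
t=1 straight(4) ⇒ at (3,2), heading east
t=2 straight(4) ⇒ at (7,2), heading east
t=3 arc(left, 3) ⇒ at (10,5), heading north
uniquely the one of 27 3-step routes that fits.

straight(4), straight(4), arc(left, 3)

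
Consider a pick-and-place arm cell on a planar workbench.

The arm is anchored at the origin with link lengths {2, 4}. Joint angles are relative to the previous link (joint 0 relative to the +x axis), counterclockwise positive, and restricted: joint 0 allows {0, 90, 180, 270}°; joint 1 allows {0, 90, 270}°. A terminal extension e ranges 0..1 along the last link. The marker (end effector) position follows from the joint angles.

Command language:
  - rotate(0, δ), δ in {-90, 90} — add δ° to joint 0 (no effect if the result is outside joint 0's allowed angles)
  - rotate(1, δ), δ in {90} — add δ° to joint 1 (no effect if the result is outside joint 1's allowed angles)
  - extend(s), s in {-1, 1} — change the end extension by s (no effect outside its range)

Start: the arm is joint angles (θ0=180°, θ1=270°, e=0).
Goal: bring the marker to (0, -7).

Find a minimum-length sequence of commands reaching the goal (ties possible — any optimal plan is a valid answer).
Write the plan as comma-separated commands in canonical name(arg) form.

extend(1), rotate(1, 90), rotate(0, 90)

initial: joint angles (θ0=180°, θ1=270°, e=0)
1. extend(1) → joint angles (θ0=180°, θ1=270°, e=1)
2. rotate(1, 90) → joint angles (θ0=180°, θ1=0°, e=1)
3. rotate(0, 90) → joint angles (θ0=270°, θ1=0°, e=1)
nothing shorter than 3 reaches the goal.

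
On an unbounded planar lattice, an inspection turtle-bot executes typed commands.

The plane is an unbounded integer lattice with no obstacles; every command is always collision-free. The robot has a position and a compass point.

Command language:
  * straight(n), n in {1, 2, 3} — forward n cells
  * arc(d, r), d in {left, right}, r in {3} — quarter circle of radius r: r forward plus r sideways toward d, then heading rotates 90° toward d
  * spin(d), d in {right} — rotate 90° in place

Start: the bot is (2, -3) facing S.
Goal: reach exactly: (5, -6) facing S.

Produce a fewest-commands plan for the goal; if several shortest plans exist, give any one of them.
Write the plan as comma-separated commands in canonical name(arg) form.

arc(left, 3), spin(right)

from: (2, -3) facing S
[1] after arc(left, 3): (5, -6) facing E
[2] after spin(right): (5, -6) facing S
shorter routes all fall short; 2 is best.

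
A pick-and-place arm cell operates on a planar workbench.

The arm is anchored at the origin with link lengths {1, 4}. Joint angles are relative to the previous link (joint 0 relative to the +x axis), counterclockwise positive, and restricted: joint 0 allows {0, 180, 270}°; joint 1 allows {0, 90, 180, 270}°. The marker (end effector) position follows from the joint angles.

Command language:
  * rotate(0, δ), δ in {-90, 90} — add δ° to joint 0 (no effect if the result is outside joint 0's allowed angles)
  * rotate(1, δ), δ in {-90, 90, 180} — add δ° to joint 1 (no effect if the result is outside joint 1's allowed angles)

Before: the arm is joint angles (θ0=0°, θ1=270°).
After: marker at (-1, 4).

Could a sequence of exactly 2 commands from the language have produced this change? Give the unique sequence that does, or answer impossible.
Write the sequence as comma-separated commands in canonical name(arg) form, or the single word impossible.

initial: joint angles (θ0=0°, θ1=270°)
[1] after rotate(0, -90): joint angles (θ0=270°, θ1=270°)
[2] after rotate(0, -90): joint angles (θ0=180°, θ1=270°)
all 25 alternatives checked — unique.

rotate(0, -90), rotate(0, -90)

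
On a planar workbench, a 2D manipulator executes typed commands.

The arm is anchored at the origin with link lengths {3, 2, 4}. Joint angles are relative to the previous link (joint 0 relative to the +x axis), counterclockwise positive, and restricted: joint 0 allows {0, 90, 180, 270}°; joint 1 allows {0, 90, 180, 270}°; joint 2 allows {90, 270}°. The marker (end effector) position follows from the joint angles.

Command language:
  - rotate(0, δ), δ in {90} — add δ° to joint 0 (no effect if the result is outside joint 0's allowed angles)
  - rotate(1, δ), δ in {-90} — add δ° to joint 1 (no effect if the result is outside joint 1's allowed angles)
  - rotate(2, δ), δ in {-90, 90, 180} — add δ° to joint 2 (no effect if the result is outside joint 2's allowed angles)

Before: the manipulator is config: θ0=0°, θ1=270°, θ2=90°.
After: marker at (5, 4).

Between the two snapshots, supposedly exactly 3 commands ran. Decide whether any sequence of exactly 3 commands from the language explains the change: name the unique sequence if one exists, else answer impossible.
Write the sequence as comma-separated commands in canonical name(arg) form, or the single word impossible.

initial: config: θ0=0°, θ1=270°, θ2=90°
t=1 rotate(1, -90) ⇒ config: θ0=0°, θ1=180°, θ2=90°
t=2 rotate(1, -90) ⇒ config: θ0=0°, θ1=90°, θ2=90°
t=3 rotate(1, -90) ⇒ config: θ0=0°, θ1=0°, θ2=90°
uniquely the one of 125 3-step routes that fits.

rotate(1, -90), rotate(1, -90), rotate(1, -90)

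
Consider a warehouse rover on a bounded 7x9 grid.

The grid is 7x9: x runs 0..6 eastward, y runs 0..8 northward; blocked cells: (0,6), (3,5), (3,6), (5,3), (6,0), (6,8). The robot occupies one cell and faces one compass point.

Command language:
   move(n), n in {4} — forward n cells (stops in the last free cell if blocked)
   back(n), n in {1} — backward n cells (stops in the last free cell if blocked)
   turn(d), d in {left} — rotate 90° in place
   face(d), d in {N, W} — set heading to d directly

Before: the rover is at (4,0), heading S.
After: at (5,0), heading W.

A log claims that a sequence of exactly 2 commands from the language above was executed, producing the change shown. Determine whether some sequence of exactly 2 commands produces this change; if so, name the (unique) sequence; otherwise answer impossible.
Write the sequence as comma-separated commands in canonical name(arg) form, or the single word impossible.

face(W), back(1)

key: cell and facing (now W) both changed — the 2 commands mix motion and turning
start: at (4,0), heading S
[1] after face(W): at (4,0), heading W
[2] after back(1): at (5,0), heading W
uniquely the one of 25 2-step routes that fits.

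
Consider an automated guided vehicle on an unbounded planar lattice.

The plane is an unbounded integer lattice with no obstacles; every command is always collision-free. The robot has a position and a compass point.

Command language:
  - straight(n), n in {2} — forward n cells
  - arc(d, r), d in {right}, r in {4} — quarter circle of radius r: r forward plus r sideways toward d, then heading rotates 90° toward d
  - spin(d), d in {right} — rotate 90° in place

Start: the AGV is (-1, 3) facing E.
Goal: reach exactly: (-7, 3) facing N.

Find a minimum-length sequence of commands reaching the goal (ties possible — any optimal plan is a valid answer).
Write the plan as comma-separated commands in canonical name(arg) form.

straight(2), spin(right), arc(right, 4), arc(right, 4)

t0: (-1, 3) facing E
[1] after straight(2): (1, 3) facing E
[2] after spin(right): (1, 3) facing S
[3] after arc(right, 4): (-3, -1) facing W
[4] after arc(right, 4): (-7, 3) facing N
no 3-step plan works, so 4 is optimal.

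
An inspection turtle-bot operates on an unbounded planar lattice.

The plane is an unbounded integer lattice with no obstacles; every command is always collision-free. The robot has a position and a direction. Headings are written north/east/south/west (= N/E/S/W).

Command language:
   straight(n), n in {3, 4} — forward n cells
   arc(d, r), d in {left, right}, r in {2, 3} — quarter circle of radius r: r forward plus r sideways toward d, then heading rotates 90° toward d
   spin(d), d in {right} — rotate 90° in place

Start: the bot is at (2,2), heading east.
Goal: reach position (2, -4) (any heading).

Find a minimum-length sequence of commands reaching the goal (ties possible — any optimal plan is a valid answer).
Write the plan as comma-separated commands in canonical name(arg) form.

arc(right, 3), arc(right, 3)

begin: at (2,2), heading east
t=1 arc(right, 3) ⇒ at (5,-1), heading south
t=2 arc(right, 3) ⇒ at (2,-4), heading west
minimal: 2 command(s), checked below 2.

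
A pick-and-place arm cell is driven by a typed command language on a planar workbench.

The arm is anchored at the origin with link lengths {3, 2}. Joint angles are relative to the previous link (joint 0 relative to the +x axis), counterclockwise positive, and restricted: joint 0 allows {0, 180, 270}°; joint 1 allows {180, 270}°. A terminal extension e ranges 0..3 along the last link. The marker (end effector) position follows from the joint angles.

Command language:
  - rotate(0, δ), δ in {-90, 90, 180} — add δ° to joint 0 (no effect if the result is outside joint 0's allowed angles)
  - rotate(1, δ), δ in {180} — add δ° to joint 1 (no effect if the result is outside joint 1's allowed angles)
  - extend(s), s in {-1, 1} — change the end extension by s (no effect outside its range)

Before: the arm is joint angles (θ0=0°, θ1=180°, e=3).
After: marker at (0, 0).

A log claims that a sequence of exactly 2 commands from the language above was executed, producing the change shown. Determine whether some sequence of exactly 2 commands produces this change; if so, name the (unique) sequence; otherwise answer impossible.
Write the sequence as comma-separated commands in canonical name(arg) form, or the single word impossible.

extend(-1), extend(-1)

from: joint angles (θ0=0°, θ1=180°, e=3)
[1] after extend(-1): joint angles (θ0=0°, θ1=180°, e=2)
[2] after extend(-1): joint angles (θ0=0°, θ1=180°, e=1)
uniquely the one of 36 2-step routes that fits.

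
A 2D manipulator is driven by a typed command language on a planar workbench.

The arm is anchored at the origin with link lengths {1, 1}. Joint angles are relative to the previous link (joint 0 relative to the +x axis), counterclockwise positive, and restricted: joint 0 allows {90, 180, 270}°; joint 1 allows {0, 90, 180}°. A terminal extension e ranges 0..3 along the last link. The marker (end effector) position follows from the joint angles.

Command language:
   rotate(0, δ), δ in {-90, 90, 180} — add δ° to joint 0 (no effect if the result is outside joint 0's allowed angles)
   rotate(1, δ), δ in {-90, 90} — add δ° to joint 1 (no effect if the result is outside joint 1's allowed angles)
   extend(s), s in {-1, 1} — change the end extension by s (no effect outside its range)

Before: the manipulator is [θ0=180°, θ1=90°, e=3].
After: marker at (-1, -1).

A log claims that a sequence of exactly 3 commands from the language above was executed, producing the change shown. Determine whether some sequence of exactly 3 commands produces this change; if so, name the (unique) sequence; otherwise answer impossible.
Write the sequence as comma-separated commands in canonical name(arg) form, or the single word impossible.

begin: [θ0=180°, θ1=90°, e=3]
1. extend(-1) → [θ0=180°, θ1=90°, e=2]
2. extend(-1) → [θ0=180°, θ1=90°, e=1]
3. extend(-1) → [θ0=180°, θ1=90°, e=0]
no rival 3-sequence matches.

extend(-1), extend(-1), extend(-1)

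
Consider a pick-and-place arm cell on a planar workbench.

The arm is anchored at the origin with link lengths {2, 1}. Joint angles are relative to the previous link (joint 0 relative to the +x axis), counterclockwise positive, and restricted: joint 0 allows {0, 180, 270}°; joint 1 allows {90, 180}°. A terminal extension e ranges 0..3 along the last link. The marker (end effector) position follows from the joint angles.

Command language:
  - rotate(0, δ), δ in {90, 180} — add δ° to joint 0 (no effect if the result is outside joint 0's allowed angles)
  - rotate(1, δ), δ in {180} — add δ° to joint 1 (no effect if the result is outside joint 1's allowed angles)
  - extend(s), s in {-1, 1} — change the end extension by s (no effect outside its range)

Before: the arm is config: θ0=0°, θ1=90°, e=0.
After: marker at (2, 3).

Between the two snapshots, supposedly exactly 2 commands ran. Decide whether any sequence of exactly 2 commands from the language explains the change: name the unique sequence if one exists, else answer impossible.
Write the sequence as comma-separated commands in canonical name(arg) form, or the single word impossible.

initial: config: θ0=0°, θ1=90°, e=0
step 1 (extend(1)): config: θ0=0°, θ1=90°, e=1
step 2 (extend(1)): config: θ0=0°, θ1=90°, e=2
uniquely the one of 25 2-step routes that fits.

extend(1), extend(1)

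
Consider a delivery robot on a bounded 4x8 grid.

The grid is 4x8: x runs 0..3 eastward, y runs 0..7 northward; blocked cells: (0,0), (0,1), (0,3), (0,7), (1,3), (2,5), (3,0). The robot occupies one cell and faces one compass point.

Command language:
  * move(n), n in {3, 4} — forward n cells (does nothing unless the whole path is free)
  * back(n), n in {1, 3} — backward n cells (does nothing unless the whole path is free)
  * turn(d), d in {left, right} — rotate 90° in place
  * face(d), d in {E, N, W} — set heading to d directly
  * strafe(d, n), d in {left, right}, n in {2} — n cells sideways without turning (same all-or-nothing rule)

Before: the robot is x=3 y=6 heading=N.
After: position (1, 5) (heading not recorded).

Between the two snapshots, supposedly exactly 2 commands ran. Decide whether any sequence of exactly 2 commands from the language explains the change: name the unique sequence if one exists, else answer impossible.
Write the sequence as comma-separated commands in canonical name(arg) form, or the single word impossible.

strafe(left, 2), back(1)

key: running back(1) before strafe(left, 2) would end elsewhere — order is forced
from: x=3 y=6 heading=N
step 1 (strafe(left, 2)): x=1 y=6 heading=N
step 2 (back(1)): x=1 y=5 heading=N
all 121 alternatives checked — unique.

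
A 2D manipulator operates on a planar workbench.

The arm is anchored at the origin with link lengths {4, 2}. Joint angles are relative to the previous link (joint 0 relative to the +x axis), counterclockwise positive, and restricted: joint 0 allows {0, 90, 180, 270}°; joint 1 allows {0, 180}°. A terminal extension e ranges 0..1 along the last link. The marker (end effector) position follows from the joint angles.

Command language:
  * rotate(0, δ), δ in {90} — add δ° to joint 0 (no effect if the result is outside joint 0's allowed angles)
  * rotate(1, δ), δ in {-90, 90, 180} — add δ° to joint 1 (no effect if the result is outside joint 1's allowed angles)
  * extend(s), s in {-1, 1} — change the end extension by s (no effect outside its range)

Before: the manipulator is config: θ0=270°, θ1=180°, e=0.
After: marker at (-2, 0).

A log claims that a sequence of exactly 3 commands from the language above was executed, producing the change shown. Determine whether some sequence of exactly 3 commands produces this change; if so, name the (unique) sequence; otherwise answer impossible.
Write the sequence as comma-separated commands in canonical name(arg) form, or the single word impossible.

rotate(0, 90), rotate(0, 90), rotate(0, 90)

start: config: θ0=270°, θ1=180°, e=0
t=1 rotate(0, 90) ⇒ config: θ0=0°, θ1=180°, e=0
t=2 rotate(0, 90) ⇒ config: θ0=90°, θ1=180°, e=0
t=3 rotate(0, 90) ⇒ config: θ0=180°, θ1=180°, e=0
all 216 alternatives checked — unique.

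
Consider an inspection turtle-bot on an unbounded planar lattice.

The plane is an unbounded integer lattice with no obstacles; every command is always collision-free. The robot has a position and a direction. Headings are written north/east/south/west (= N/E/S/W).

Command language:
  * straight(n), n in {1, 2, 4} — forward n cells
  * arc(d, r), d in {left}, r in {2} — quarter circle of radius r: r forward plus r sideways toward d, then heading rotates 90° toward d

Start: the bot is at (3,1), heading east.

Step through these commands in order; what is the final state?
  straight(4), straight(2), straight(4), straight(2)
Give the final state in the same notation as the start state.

at (15,1), heading east

begin: at (3,1), heading east
t=1 straight(4) ⇒ at (7,1), heading east
t=2 straight(2) ⇒ at (9,1), heading east
t=3 straight(4) ⇒ at (13,1), heading east
t=4 straight(2) ⇒ at (15,1), heading east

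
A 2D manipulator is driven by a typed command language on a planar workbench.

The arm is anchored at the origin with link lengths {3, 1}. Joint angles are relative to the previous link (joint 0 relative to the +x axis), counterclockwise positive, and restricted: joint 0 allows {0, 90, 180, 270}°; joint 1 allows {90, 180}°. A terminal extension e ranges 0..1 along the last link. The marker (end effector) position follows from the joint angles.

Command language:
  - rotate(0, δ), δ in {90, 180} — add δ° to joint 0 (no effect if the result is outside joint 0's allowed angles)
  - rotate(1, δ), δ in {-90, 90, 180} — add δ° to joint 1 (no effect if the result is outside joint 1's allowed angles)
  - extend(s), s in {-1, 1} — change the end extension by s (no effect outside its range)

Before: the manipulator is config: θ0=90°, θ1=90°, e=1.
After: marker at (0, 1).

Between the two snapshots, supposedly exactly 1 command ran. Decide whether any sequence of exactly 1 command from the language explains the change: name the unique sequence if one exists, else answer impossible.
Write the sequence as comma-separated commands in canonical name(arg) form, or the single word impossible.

t0: config: θ0=90°, θ1=90°, e=1
1. rotate(1, 90) → config: θ0=90°, θ1=180°, e=1
all 7 alternatives checked — unique.

rotate(1, 90)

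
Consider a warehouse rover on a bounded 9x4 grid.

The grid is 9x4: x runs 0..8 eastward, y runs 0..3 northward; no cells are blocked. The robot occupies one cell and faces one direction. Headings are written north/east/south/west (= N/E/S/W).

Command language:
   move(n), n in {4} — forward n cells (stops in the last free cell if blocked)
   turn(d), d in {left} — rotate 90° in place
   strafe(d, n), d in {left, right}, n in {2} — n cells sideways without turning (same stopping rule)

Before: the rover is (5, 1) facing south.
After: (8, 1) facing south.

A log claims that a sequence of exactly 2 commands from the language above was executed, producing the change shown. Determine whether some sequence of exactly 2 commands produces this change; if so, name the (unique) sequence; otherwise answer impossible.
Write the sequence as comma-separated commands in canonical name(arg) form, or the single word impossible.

strafe(left, 2), strafe(left, 2)

key: the second strafe(left, 2) runs into the grid edge before its full distance
from: (5, 1) facing south
step 1 (strafe(left, 2)): (7, 1) facing south
step 2 (strafe(left, 2)): (8, 1) facing south
uniquely the one of 16 2-step routes that fits.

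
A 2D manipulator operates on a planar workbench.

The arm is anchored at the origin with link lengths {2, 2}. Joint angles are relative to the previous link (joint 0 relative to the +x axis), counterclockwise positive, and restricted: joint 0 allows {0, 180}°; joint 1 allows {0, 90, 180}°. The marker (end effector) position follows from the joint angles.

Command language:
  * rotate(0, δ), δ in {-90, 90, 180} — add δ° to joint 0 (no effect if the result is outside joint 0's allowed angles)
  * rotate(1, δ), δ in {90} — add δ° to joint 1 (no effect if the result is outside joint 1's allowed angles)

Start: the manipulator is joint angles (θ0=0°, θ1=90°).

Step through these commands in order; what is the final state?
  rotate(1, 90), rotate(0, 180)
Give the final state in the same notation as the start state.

t0: joint angles (θ0=0°, θ1=90°)
t=1 rotate(1, 90) ⇒ joint angles (θ0=0°, θ1=180°)
t=2 rotate(0, 180) ⇒ joint angles (θ0=180°, θ1=180°)

joint angles (θ0=180°, θ1=180°)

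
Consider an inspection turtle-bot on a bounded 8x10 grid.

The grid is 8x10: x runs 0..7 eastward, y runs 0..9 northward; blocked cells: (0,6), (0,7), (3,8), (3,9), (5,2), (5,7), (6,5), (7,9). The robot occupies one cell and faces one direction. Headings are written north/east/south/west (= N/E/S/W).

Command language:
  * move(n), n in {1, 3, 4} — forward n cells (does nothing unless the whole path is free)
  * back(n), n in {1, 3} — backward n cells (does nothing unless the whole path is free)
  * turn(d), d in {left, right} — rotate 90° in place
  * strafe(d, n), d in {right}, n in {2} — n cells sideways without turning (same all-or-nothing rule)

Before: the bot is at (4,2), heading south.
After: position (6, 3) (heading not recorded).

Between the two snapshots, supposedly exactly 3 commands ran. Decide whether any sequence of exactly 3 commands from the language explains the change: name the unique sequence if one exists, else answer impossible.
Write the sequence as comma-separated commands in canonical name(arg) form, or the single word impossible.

impossible

all 512 sequences checked — none match.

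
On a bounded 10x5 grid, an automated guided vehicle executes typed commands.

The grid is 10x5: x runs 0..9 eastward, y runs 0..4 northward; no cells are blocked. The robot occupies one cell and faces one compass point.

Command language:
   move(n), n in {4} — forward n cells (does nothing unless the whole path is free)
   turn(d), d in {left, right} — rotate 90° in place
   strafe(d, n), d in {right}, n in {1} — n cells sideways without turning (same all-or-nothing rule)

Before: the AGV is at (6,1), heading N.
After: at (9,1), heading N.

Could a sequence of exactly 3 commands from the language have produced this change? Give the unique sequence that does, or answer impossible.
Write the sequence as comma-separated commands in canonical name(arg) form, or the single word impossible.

key: still facing N at the end — nothing in the sequence rotates
start: at (6,1), heading N
1. strafe(right, 1) → at (7,1), heading N
2. strafe(right, 1) → at (8,1), heading N
3. strafe(right, 1) → at (9,1), heading N
no rival 3-sequence matches.

strafe(right, 1), strafe(right, 1), strafe(right, 1)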